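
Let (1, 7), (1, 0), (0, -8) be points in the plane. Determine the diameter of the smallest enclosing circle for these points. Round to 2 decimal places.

15.03

Call the three points A, B, C in the order given.
Side lengths²: AB² = 49, AC² = 226, BC² = 65.
Since AC² = 226 ≥ 65 + 49 = 114, the angle opposite AC is not acute, so the smallest enclosing circle has AC as diameter.
Centre = midpoint of AC = (0.5, -0.5), r² = 226/4 = 56.5.
Diameter = 2r = 2√(56.5) ≈ 15.03.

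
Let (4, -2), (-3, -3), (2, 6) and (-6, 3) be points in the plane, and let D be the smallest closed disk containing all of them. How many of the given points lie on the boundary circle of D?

3

The minimum enclosing circle of a finite set is fixed by two of the points (as a diameter) or three (as a circumcircle).
The minimum enclosing circle is determined by three boundary points: (4, -2), (2, 6), (-6, 3).
Their circumcentre is (-5/7, 15/14) with r² = 6205/196.
The farthest remaining point (-3, -3) is at distance² 4273/196 ≤ 6205/196.
The points at distance exactly r from the centre are (4, -2), (2, 6), (-6, 3) — 3 points.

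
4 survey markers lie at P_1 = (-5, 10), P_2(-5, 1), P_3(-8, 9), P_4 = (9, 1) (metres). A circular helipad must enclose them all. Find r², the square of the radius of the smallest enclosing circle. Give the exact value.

88.25

The minimum enclosing circle of a finite set is fixed by two of the points (as a diameter) or three (as a circumcircle).
The farthest pair is P_3–P_4 with squared distance 353. The circle on this segment as diameter has centre (0.5, 5) and r² = 353/4 = 88.25.
Check P_1: distance² to centre = 55.25 ≤ 88.25, so it lies inside.
All remaining points lie in this disk, and no smaller disk contains both endpoints, so this is the minimum enclosing circle.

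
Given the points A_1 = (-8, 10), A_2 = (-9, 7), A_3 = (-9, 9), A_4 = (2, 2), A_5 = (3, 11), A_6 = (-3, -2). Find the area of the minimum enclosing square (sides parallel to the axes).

The bounding box has width 12 and height 13.
An axis-aligned square enclosing the set must have side ≥ max(width, height).
So the minimum side is max(12, 13) = 13.
Area = 13² = 169.

169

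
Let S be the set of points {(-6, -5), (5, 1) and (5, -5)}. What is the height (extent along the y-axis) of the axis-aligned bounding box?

max y = 1, min y = -5, so height = 6.

6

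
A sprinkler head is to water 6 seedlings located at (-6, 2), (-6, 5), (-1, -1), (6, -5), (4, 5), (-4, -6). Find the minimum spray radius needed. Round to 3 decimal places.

7.810

By Welzl's lemma the MEC is supported by two points (diametrically opposite) or three points (on a circumcircle).
The farthest pair is (-6, 5)–(6, -5) with squared distance 244. The circle on this segment as diameter has centre (0, 0) and r² = 244/4 = 61.
Check (-6, 2): distance² to centre = 40 ≤ 61, so it lies inside.
All remaining points lie in this disk, and no smaller disk contains both endpoints, so this is the minimum enclosing circle.
r = √61 ≈ 7.810.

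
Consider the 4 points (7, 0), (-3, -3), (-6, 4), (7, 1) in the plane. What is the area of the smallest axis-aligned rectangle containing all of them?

91

x ranges over [-6, 7], width 13.
y ranges over [-3, 4], height 7.
Area = 13 × 7 = 91.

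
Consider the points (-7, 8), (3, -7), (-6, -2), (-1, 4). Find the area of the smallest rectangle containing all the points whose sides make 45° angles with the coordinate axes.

In coordinates u = x + y, v = x − y the rectangle is axis-aligned; the map (x,y)→(u,v) scales areas by 2.
u-values: 1, -4, -8, 3; range = 3 − (-8) = 11.
v-values: -15, 10, -4, -5; range = 10 − (-15) = 25.
Area = (11 × 25) / 2 = 137.5.

137.5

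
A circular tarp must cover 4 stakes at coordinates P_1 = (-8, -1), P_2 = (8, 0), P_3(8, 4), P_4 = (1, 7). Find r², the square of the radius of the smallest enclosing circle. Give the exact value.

70.25

By Welzl's lemma the MEC is supported by two points (diametrically opposite) or three points (on a circumcircle).
The farthest pair is P_1–P_3 with squared distance 281. The circle on this segment as diameter has centre (0, 1.5) and r² = 281/4 = 70.25.
Check P_2: distance² to centre = 66.25 ≤ 70.25, so it lies inside.
All remaining points lie in this disk, and no smaller disk contains both endpoints, so this is the minimum enclosing circle.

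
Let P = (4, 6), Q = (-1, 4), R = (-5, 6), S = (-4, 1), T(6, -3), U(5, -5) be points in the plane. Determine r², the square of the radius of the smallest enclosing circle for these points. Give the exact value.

55.25

By Welzl's lemma the MEC is supported by two points (diametrically opposite) or three points (on a circumcircle).
The farthest pair is R–U with squared distance 221. The circle on this segment as diameter has centre (0, 0.5) and r² = 221/4 = 55.25.
Check P: distance² to centre = 46.25 ≤ 55.25, so it lies inside.
All remaining points lie in this disk, and no smaller disk contains both endpoints, so this is the minimum enclosing circle.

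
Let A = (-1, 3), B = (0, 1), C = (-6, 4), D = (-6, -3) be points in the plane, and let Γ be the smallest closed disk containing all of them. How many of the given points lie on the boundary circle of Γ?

A smallest enclosing disk is always determined by at most three of the input points on its boundary.
The minimum enclosing circle is determined by three boundary points: B, C, D.
Their circumcentre is (-4, 0.5) with r² = 16.25.
The farthest remaining point A is at distance² 15.25 ≤ 16.25.
The points at distance exactly r from the centre are B, C, D — 3 points.

3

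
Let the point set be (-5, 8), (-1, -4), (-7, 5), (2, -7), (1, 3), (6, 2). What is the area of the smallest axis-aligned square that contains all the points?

225

The bounding box has width 13 and height 15.
An axis-aligned square enclosing the set must have side ≥ max(width, height).
So the minimum side is max(13, 15) = 15.
Area = 15² = 225.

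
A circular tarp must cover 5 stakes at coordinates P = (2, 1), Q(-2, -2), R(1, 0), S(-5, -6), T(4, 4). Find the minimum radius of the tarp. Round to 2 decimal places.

By Welzl's lemma the MEC is supported by two points (diametrically opposite) or three points (on a circumcircle).
The farthest pair is S–T with squared distance 181. The circle on this segment as diameter has centre (-0.5, -1) and r² = 181/4 = 45.25.
Check P: distance² to centre = 10.25 ≤ 45.25, so it lies inside.
All remaining points lie in this disk, and no smaller disk contains both endpoints, so this is the minimum enclosing circle.
r = √(45.25) ≈ 6.73.

6.73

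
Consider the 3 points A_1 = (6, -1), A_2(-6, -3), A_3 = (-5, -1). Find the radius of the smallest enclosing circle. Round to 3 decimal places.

Side lengths²: A_1A_2² = 148, A_1A_3² = 121, A_2A_3² = 5.
Since A_1A_2² = 148 ≥ 121 + 5 = 126, the angle opposite A_1A_2 is not acute, so the smallest enclosing circle has A_1A_2 as diameter.
Centre = midpoint of A_1A_2 = (0, -2), r² = 148/4 = 37.
r = √37 ≈ 6.083.

6.083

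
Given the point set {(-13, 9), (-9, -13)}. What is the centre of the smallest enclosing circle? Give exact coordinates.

The smallest circle enclosing two points has them as diameter endpoints.
Centre = midpoint = (-11, -2); r² = |(-13, 9)−(-9, -13)|²/4 = 500/4 = 125.
Centre = (-11, -2).

(-11, -2)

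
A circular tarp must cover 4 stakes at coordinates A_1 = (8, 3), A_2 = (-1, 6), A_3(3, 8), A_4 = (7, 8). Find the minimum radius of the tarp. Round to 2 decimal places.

4.75

By Welzl's lemma the MEC is supported by two points (diametrically opposite) or three points (on a circumcircle).
The minimum enclosing circle is determined by three boundary points: A_1, A_2, A_4.
Their circumcentre is (25/7, 33/7) with r² = 1105/49.
The farthest remaining point A_3 is at distance² 545/49 ≤ 1105/49.
r = √(1105/49) ≈ 4.75.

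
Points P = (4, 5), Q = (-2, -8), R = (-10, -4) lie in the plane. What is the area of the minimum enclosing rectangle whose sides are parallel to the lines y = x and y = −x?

In coordinates u = x + y, v = x − y the rectangle is axis-aligned; the map (x,y)→(u,v) scales areas by 2.
u-values: 9, -10, -14; range = 9 − (-14) = 23.
v-values: -1, 6, -6; range = 6 − (-6) = 12.
Area = (23 × 12) / 2 = 138.

138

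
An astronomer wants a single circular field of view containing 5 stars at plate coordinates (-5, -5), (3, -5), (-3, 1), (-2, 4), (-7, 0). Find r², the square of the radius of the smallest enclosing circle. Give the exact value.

The minimum enclosing circle of a finite set is fixed by two of the points (as a diameter) or three (as a circumcircle).
The minimum enclosing circle is determined by three boundary points: (3, -5), (-2, 4), (-7, 0).
Their circumcentre is (-41/26, -43/26) with r² = 10865/338.
The farthest remaining point (-5, -5) is at distance² 7745/338 ≤ 10865/338.

10865/338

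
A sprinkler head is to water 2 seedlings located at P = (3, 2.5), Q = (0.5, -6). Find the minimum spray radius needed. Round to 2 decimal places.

The smallest circle enclosing two points has them as diameter endpoints.
Centre = midpoint = (1.75, -1.75); r² = |PQ|²/4 = 78.5/4 = 19.625.
r = √(19.625) ≈ 4.43.

4.43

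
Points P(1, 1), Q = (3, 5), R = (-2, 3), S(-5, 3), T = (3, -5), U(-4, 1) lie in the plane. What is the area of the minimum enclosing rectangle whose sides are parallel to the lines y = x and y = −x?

In coordinates u = x + y, v = x − y the rectangle is axis-aligned; the map (x,y)→(u,v) scales areas by 2.
u-values: 2, 8, 1, -2, -2, -3; range = 8 − (-3) = 11.
v-values: 0, -2, -5, -8, 8, -5; range = 8 − (-8) = 16.
Area = (11 × 16) / 2 = 88.

88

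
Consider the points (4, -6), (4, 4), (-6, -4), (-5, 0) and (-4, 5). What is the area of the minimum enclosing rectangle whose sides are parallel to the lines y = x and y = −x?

171

In coordinates u = x + y, v = x − y the rectangle is axis-aligned; the map (x,y)→(u,v) scales areas by 2.
u-values: -2, 8, -10, -5, 1; range = 8 − (-10) = 18.
v-values: 10, 0, -2, -5, -9; range = 10 − (-9) = 19.
Area = (18 × 19) / 2 = 171.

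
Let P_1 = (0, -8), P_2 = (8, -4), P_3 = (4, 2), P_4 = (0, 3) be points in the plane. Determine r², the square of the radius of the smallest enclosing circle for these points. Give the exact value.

35.3125

The minimum enclosing circle of a finite set is fixed by two of the points (as a diameter) or three (as a circumcircle).
The minimum enclosing circle is determined by three boundary points: P_1, P_2, P_4.
Their circumcentre is (2.25, -2.5) with r² = 35.3125.
The farthest remaining point P_3 is at distance² 23.3125 ≤ 35.3125.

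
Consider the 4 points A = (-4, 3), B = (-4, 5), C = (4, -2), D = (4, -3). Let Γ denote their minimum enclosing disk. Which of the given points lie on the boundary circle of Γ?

B, D

By Welzl's lemma the MEC is supported by two points (diametrically opposite) or three points (on a circumcircle).
The farthest pair is B–D with squared distance 128. The circle on this segment as diameter has centre (0, 1) and r² = 128/4 = 32.
Check A: distance² to centre = 20 ≤ 32, so it lies inside.
All remaining points lie in this disk, and no smaller disk contains both endpoints, so this is the minimum enclosing circle.
The points at distance exactly r from the centre are B, D — 2 points.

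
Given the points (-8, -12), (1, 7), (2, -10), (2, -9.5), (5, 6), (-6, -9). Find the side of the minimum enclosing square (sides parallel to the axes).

19

The bounding box has width 13 and height 19.
An axis-aligned square enclosing the set must have side ≥ max(width, height).
So the minimum side is max(13, 19) = 19.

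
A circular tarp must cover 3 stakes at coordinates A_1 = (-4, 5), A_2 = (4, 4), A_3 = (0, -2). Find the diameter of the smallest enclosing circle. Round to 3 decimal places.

Side lengths²: A_1A_2² = 65, A_1A_3² = 65, A_2A_3² = 52.
Since A_1A_3² = 65 < 65 + 52 = 117, the triangle is acute, so the smallest enclosing circle is the circumcircle.
Circumcentre = (-0.25, 2.5), r² = 20.3125.
Diameter = 2r = 2√(20.3125) ≈ 9.014.

9.014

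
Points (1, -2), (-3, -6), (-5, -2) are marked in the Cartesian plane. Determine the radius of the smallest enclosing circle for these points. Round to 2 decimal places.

3.16

Call the three points A, B, C in the order given.
Side lengths²: AB² = 32, AC² = 36, BC² = 20.
Since AC² = 36 < 32 + 20 = 52, the triangle is acute, so the smallest enclosing circle is the circumcircle.
Circumcentre = (-2, -3), r² = 10.
r = √10 ≈ 3.16.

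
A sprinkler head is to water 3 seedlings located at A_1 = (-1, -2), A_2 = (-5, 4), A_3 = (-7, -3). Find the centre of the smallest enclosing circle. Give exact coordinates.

(-4.425, 0.05)

Side lengths²: A_1A_2² = 52, A_1A_3² = 37, A_2A_3² = 53.
Since A_2A_3² = 53 < 52 + 37 = 89, the triangle is acute, so the smallest enclosing circle is the circumcircle.
Circumcentre = (-4.425, 0.05), r² = 15.933125.
Centre = (-4.425, 0.05).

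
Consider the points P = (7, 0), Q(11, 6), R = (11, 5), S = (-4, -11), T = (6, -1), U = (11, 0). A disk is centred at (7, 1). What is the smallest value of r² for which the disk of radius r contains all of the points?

265

The required radius is the distance from (7, 1) to the farthest point.
Squared distances: 1, 41, 32, 265, 5, 17.
Maximum is 265, attained at S.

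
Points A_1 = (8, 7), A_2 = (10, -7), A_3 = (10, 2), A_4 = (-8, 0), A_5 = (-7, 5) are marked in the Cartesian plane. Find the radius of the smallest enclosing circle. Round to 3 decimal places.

The minimum enclosing circle of a finite set is fixed by two of the points (as a diameter) or three (as a circumcircle).
The farthest pair is A_2–A_5 with squared distance 433. The circle on this segment as diameter has centre (1.5, -1) and r² = 433/4 = 108.25.
Check A_1: distance² to centre = 106.25 ≤ 108.25, so it lies inside.
All remaining points lie in this disk, and no smaller disk contains both endpoints, so this is the minimum enclosing circle.
r = √(108.25) ≈ 10.404.

10.404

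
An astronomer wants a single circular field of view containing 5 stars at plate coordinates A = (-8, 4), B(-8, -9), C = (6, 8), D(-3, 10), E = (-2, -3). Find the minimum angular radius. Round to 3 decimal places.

The minimum enclosing circle of a finite set is fixed by two of the points (as a diameter) or three (as a circumcircle).
The farthest pair is B–C with squared distance 485. The circle on this segment as diameter has centre (-1, -0.5) and r² = 485/4 = 121.25.
Check A: distance² to centre = 69.25 ≤ 121.25, so it lies inside.
All remaining points lie in this disk, and no smaller disk contains both endpoints, so this is the minimum enclosing circle.
r = √(121.25) ≈ 11.011.

11.011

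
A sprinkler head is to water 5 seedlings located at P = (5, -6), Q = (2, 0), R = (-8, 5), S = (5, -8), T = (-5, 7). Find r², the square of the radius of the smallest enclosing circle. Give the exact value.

The minimum enclosing circle of a finite set is fixed by two of the points (as a diameter) or three (as a circumcircle).
The farthest pair is R–S with squared distance 338. The circle on this segment as diameter has centre (-1.5, -1.5) and r² = 338/4 = 84.5.
Check P: distance² to centre = 62.5 ≤ 84.5, so it lies inside.
All remaining points lie in this disk, and no smaller disk contains both endpoints, so this is the minimum enclosing circle.

84.5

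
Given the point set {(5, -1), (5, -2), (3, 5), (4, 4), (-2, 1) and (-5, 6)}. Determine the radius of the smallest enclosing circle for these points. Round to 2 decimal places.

A smallest enclosing disk is always determined by at most three of the input points on its boundary.
The farthest pair is (5, -2)–(-5, 6) with squared distance 164. The circle on this segment as diameter has centre (0, 2) and r² = 164/4 = 41.
Check (5, -1): distance² to centre = 34 ≤ 41, so it lies inside.
All remaining points lie in this disk, and no smaller disk contains both endpoints, so this is the minimum enclosing circle.
r = √41 ≈ 6.40.

6.40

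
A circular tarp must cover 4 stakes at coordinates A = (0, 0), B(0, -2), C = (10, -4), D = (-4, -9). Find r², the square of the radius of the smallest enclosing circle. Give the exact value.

By Welzl's lemma the MEC is supported by two points (diametrically opposite) or three points (on a circumcircle).
The farthest pair is C–D with squared distance 221. The circle on this segment as diameter has centre (3, -6.5) and r² = 221/4 = 55.25.
Check A: distance² to centre = 51.25 ≤ 55.25, so it lies inside.
All remaining points lie in this disk, and no smaller disk contains both endpoints, so this is the minimum enclosing circle.

55.25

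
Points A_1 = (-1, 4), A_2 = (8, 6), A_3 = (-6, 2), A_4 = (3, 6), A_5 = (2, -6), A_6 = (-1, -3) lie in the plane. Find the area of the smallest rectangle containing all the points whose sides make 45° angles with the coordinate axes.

144

In coordinates u = x + y, v = x − y the rectangle is axis-aligned; the map (x,y)→(u,v) scales areas by 2.
u-values: 3, 14, -4, 9, -4, -4; range = 14 − (-4) = 18.
v-values: -5, 2, -8, -3, 8, 2; range = 8 − (-8) = 16.
Area = (18 × 16) / 2 = 144.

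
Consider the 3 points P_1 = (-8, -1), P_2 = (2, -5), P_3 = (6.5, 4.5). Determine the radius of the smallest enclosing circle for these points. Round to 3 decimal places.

7.754

Side lengths²: P_1P_2² = 116, P_1P_3² = 240.5, P_2P_3² = 110.5.
Since P_1P_3² = 240.5 ≥ 116 + 110.5 = 226.5, the angle opposite P_1P_3 is not acute, so the smallest enclosing circle has P_1P_3 as diameter.
Centre = midpoint of P_1P_3 = (-0.75, 1.75), r² = 240.5/4 = 60.125.
r = √(60.125) ≈ 7.754.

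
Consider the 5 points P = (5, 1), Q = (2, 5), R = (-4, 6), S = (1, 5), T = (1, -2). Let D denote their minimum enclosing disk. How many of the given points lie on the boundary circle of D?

By Welzl's lemma the MEC is supported by two points (diametrically opposite) or three points (on a circumcircle).
The minimum enclosing circle is determined by three boundary points: P, R, T.
Their circumcentre is (27/94, 293/94) with r² = 117925/4418.
The farthest remaining point Q is at distance² 28625/4418 ≤ 117925/4418.
The points at distance exactly r from the centre are P, R, T — 3 points.

3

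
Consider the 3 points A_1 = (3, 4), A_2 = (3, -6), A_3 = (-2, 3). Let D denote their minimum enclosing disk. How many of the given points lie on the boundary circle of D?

3

Side lengths²: A_1A_2² = 100, A_1A_3² = 26, A_2A_3² = 106.
Since A_2A_3² = 106 < 100 + 26 = 126, the triangle is acute, so the smallest enclosing circle is the circumcircle.
Circumcentre = (1.4, -1), r² = 27.56.
The points at distance exactly r from the centre are A_1, A_2, A_3 — 3 points.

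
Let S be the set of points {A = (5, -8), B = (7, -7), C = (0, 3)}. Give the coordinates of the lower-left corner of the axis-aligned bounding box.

(0, -8)

x-range [0, 7], y-range [-8, 3].
The lower-left corner is (0, -8).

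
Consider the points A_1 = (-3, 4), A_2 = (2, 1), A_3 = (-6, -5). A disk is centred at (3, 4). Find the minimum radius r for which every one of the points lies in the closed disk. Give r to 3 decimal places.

12.728

The required radius is the distance from (3, 4) to the farthest point.
Squared distances: 36, 10, 162.
Maximum is 162, attained at A_3.
r = √162 ≈ 12.728.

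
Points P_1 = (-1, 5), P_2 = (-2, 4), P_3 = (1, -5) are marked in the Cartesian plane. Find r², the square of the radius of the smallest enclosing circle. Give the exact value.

Side lengths²: P_1P_2² = 2, P_1P_3² = 104, P_2P_3² = 90.
Since P_1P_3² = 104 ≥ 90 + 2 = 92, the angle opposite P_1P_3 is not acute, so the smallest enclosing circle has P_1P_3 as diameter.
Centre = midpoint of P_1P_3 = (0, 0), r² = 104/4 = 26.

26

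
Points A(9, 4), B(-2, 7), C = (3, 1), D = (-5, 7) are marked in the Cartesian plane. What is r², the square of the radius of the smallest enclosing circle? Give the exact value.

The farthest pair is A–D with squared distance 205. The circle on this segment as diameter has centre (2, 5.5) and r² = 205/4 = 51.25.
Check B: distance² to centre = 18.25 ≤ 51.25, so it lies inside.
All remaining points lie in this disk, and no smaller disk contains both endpoints, so this is the minimum enclosing circle.

51.25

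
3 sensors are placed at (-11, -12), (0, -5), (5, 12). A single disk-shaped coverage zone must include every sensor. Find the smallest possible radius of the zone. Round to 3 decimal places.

14.422

Call the three points A, B, C in the order given.
Side lengths²: AB² = 170, AC² = 832, BC² = 314.
Since AC² = 832 ≥ 314 + 170 = 484, the angle opposite AC is not acute, so the smallest enclosing circle has AC as diameter.
Centre = midpoint of AC = (-3, 0), r² = 832/4 = 208.
r = √208 ≈ 14.422.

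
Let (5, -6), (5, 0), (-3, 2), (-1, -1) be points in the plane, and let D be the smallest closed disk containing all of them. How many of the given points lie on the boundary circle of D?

2

The farthest pair is (5, -6)–(-3, 2) with squared distance 128. The circle on this segment as diameter has centre (1, -2) and r² = 128/4 = 32.
Check (5, 0): distance² to centre = 20 ≤ 32, so it lies inside.
All remaining points lie in this disk, and no smaller disk contains both endpoints, so this is the minimum enclosing circle.
The points at distance exactly r from the centre are (5, -6), (-3, 2) — 2 points.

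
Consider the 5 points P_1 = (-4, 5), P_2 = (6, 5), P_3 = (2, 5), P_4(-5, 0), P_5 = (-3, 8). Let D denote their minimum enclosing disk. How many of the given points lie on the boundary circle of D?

By Welzl's lemma the MEC is supported by two points (diametrically opposite) or three points (on a circumcircle).
The minimum enclosing circle is determined by three boundary points: P_2, P_4, P_5.
Their circumcentre is (4/13, 38/13) with r² = 6205/169.
The farthest remaining point P_1 is at distance² 3865/169 ≤ 6205/169.
The points at distance exactly r from the centre are P_2, P_4, P_5 — 3 points.

3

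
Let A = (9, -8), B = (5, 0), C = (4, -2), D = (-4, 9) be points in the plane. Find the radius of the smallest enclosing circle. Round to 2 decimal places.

The minimum enclosing circle of a finite set is fixed by two of the points (as a diameter) or three (as a circumcircle).
The farthest pair is A–D with squared distance 458. The circle on this segment as diameter has centre (2.5, 0.5) and r² = 458/4 = 114.5.
Check B: distance² to centre = 6.5 ≤ 114.5, so it lies inside.
All remaining points lie in this disk, and no smaller disk contains both endpoints, so this is the minimum enclosing circle.
r = √(114.5) ≈ 10.70.

10.70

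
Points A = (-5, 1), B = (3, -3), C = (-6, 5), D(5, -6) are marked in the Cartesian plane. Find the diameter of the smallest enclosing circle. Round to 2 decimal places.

15.56

The farthest pair is C–D with squared distance 242. The circle on this segment as diameter has centre (-0.5, -0.5) and r² = 242/4 = 60.5.
Check A: distance² to centre = 22.5 ≤ 60.5, so it lies inside.
All remaining points lie in this disk, and no smaller disk contains both endpoints, so this is the minimum enclosing circle.
Diameter = 2r = 2√(60.5) ≈ 15.56.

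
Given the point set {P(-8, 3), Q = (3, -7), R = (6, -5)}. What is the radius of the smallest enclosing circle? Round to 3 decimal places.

Side lengths²: PQ² = 221, PR² = 260, QR² = 13.
Since PR² = 260 ≥ 221 + 13 = 234, the angle opposite PR is not acute, so the smallest enclosing circle has PR as diameter.
Centre = midpoint of PR = (-1, -1), r² = 260/4 = 65.
r = √65 ≈ 8.062.

8.062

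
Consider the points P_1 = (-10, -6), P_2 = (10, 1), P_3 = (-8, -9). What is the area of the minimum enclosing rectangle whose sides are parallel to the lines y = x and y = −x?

In coordinates u = x + y, v = x − y the rectangle is axis-aligned; the map (x,y)→(u,v) scales areas by 2.
u-values: -16, 11, -17; range = 11 − (-17) = 28.
v-values: -4, 9, 1; range = 9 − (-4) = 13.
Area = (28 × 13) / 2 = 182.

182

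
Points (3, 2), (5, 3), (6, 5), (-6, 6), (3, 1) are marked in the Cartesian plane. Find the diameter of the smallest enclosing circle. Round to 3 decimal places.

The farthest pair is (6, 5)–(-6, 6) with squared distance 145. The circle on this segment as diameter has centre (0, 5.5) and r² = 145/4 = 36.25.
Check (3, 2): distance² to centre = 21.25 ≤ 36.25, so it lies inside.
All remaining points lie in this disk, and no smaller disk contains both endpoints, so this is the minimum enclosing circle.
Diameter = 2r = 2√(36.25) ≈ 12.042.

12.042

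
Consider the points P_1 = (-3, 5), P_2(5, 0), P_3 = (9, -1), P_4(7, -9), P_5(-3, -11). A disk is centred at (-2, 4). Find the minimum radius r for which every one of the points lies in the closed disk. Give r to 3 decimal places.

15.811

The required radius is the distance from (-2, 4) to the farthest point.
Squared distances: 2, 65, 146, 250, 226.
Maximum is 250, attained at P_4.
r = √250 ≈ 15.811.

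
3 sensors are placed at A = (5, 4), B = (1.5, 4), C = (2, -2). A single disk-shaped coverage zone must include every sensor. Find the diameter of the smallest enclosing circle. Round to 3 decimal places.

6.731

Side lengths²: AB² = 12.25, AC² = 45, BC² = 36.25.
Since AC² = 45 < 36.25 + 12.25 = 48.5, the triangle is acute, so the smallest enclosing circle is the circumcircle.
Circumcentre = (3.25, 1.125), r² = 11.328125.
Diameter = 2r = 2√(11.328125) ≈ 6.731.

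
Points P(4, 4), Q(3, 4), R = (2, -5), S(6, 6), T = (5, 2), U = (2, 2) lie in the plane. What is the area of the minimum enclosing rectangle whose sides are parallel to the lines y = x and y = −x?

60

In coordinates u = x + y, v = x − y the rectangle is axis-aligned; the map (x,y)→(u,v) scales areas by 2.
u-values: 8, 7, -3, 12, 7, 4; range = 12 − (-3) = 15.
v-values: 0, -1, 7, 0, 3, 0; range = 7 − (-1) = 8.
Area = (15 × 8) / 2 = 60.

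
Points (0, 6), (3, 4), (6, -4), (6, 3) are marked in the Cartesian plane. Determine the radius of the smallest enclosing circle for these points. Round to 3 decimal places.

The farthest pair is (0, 6)–(6, -4) with squared distance 136. The circle on this segment as diameter has centre (3, 1) and r² = 136/4 = 34.
Check (3, 4): distance² to centre = 9 ≤ 34, so it lies inside.
All remaining points lie in this disk, and no smaller disk contains both endpoints, so this is the minimum enclosing circle.
r = √34 ≈ 5.831.

5.831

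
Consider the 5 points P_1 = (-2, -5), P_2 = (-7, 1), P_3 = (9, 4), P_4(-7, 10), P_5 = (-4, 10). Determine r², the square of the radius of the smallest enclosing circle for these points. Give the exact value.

36865/441

A smallest enclosing disk is always determined by at most three of the input points on its boundary.
The minimum enclosing circle is determined by three boundary points: P_1, P_3, P_4.
Their circumcentre is (-1/7, 83/21) with r² = 36865/441.
The farthest remaining point P_2 is at distance² 24580/441 ≤ 36865/441.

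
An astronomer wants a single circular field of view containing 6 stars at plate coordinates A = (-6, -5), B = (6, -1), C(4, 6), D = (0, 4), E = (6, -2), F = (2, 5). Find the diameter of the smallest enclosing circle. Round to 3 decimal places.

A smallest enclosing disk is always determined by at most three of the input points on its boundary.
The farthest pair is A–C with squared distance 221. The circle on this segment as diameter has centre (-1, 0.5) and r² = 221/4 = 55.25.
Check B: distance² to centre = 51.25 ≤ 55.25, so it lies inside.
All remaining points lie in this disk, and no smaller disk contains both endpoints, so this is the minimum enclosing circle.
Diameter = 2r = 2√(55.25) ≈ 14.866.

14.866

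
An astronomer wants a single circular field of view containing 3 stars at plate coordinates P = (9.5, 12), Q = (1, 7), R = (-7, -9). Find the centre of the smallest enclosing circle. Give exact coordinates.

(1.25, 1.5)

Side lengths²: PQ² = 97.25, PR² = 713.25, QR² = 320.
Since PR² = 713.25 ≥ 320 + 97.25 = 417.25, the angle opposite PR is not acute, so the smallest enclosing circle has PR as diameter.
Centre = midpoint of PR = (1.25, 1.5), r² = 713.25/4 = 178.3125.
Centre = (1.25, 1.5).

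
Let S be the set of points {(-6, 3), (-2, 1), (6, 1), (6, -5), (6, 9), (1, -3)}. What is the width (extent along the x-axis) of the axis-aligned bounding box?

max x = 6, min x = -6, so width = 12.

12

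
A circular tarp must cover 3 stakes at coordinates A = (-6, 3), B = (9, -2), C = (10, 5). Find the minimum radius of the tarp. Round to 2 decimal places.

8.19

Side lengths²: AB² = 250, AC² = 260, BC² = 50.
Since AC² = 260 < 250 + 50 = 300, the triangle is acute, so the smallest enclosing circle is the circumcircle.
Circumcentre = (24/11, 28/11), r² = 8125/121.
r = √(8125/121) ≈ 8.19.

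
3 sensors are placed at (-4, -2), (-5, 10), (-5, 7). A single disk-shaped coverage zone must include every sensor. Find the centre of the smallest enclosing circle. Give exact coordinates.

(-4.5, 4)

Call the three points A, B, C in the order given.
Side lengths²: AB² = 145, AC² = 82, BC² = 9.
Since AB² = 145 ≥ 82 + 9 = 91, the angle opposite AB is not acute, so the smallest enclosing circle has AB as diameter.
Centre = midpoint of AB = (-4.5, 4), r² = 145/4 = 36.25.
Centre = (-4.5, 4).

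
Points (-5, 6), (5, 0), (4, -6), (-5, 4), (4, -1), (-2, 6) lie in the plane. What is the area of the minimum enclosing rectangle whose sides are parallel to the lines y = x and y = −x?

73.5

In coordinates u = x + y, v = x − y the rectangle is axis-aligned; the map (x,y)→(u,v) scales areas by 2.
u-values: 1, 5, -2, -1, 3, 4; range = 5 − (-2) = 7.
v-values: -11, 5, 10, -9, 5, -8; range = 10 − (-11) = 21.
Area = (7 × 21) / 2 = 73.5.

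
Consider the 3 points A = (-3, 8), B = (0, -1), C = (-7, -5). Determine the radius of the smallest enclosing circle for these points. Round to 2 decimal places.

Side lengths²: AB² = 90, AC² = 185, BC² = 65.
Since AC² = 185 ≥ 90 + 65 = 155, the angle opposite AC is not acute, so the smallest enclosing circle has AC as diameter.
Centre = midpoint of AC = (-5, 1.5), r² = 185/4 = 46.25.
r = √(46.25) ≈ 6.80.

6.80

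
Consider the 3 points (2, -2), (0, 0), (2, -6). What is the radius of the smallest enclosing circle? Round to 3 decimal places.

Call the three points A, B, C in the order given.
Side lengths²: AB² = 8, AC² = 16, BC² = 40.
Since BC² = 40 ≥ 16 + 8 = 24, the angle opposite BC is not acute, so the smallest enclosing circle has BC as diameter.
Centre = midpoint of BC = (1, -3), r² = 40/4 = 10.
r = √10 ≈ 3.162.

3.162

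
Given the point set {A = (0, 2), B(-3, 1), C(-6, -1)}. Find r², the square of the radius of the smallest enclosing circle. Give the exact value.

11.25

Side lengths²: AB² = 10, AC² = 45, BC² = 13.
Since AC² = 45 ≥ 13 + 10 = 23, the angle opposite AC is not acute, so the smallest enclosing circle has AC as diameter.
Centre = midpoint of AC = (-3, 0.5), r² = 45/4 = 11.25.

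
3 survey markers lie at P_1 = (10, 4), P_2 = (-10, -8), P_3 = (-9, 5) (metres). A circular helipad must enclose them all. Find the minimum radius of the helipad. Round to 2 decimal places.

11.66

Side lengths²: P_1P_2² = 544, P_1P_3² = 362, P_2P_3² = 170.
Since P_1P_2² = 544 ≥ 362 + 170 = 532, the angle opposite P_1P_2 is not acute, so the smallest enclosing circle has P_1P_2 as diameter.
Centre = midpoint of P_1P_2 = (0, -2), r² = 544/4 = 136.
r = √136 ≈ 11.66.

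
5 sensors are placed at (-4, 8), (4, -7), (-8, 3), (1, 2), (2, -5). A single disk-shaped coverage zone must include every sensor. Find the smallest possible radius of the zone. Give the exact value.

A smallest enclosing disk is always determined by at most three of the input points on its boundary.
The farthest pair is (-4, 8)–(4, -7) with squared distance 289. The circle on this segment as diameter has centre (0, 0.5) and r² = 289/4 = 72.25.
Check (-8, 3): distance² to centre = 70.25 ≤ 72.25, so it lies inside.
All remaining points lie in this disk, and no smaller disk contains both endpoints, so this is the minimum enclosing circle.
r = √(72.25) = 8.5.

8.5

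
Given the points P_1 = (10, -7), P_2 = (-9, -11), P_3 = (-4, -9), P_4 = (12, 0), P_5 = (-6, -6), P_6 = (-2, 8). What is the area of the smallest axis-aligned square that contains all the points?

441

The bounding box has width 21 and height 19.
An axis-aligned square enclosing the set must have side ≥ max(width, height).
So the minimum side is max(21, 19) = 21.
Area = 21² = 441.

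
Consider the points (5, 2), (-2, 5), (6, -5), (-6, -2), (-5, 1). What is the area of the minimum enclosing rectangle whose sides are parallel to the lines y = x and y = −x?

135

In coordinates u = x + y, v = x − y the rectangle is axis-aligned; the map (x,y)→(u,v) scales areas by 2.
u-values: 7, 3, 1, -8, -4; range = 7 − (-8) = 15.
v-values: 3, -7, 11, -4, -6; range = 11 − (-7) = 18.
Area = (15 × 18) / 2 = 135.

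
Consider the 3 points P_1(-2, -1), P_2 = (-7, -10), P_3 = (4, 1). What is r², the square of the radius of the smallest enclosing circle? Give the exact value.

Side lengths²: P_1P_2² = 106, P_1P_3² = 40, P_2P_3² = 242.
Since P_2P_3² = 242 ≥ 106 + 40 = 146, the angle opposite P_2P_3 is not acute, so the smallest enclosing circle has P_2P_3 as diameter.
Centre = midpoint of P_2P_3 = (-1.5, -4.5), r² = 242/4 = 60.5.

60.5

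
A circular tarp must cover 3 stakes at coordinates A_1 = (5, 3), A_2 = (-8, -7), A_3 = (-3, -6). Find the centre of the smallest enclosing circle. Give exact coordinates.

(-1.5, -2)

Side lengths²: A_1A_2² = 269, A_1A_3² = 145, A_2A_3² = 26.
Since A_1A_2² = 269 ≥ 145 + 26 = 171, the angle opposite A_1A_2 is not acute, so the smallest enclosing circle has A_1A_2 as diameter.
Centre = midpoint of A_1A_2 = (-1.5, -2), r² = 269/4 = 67.25.
Centre = (-1.5, -2).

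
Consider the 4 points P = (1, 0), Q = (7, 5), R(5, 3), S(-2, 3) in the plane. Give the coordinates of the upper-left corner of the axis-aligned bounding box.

x-range [-2, 7], y-range [0, 5].
The upper-left corner is (-2, 5).

(-2, 5)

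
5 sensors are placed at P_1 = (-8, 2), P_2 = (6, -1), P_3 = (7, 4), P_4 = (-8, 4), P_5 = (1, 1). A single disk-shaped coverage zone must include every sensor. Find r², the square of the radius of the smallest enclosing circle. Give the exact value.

57.46

A smallest enclosing disk is always determined by at most three of the input points on its boundary.
The minimum enclosing circle is determined by three boundary points: P_2, P_3, P_4.
Their circumcentre is (-0.5, 2.9) with r² = 57.46.
The farthest remaining point P_1 is at distance² 57.06 ≤ 57.46.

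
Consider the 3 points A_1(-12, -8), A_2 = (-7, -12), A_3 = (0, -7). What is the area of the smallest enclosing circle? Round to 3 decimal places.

113.883

Side lengths²: A_1A_2² = 41, A_1A_3² = 145, A_2A_3² = 74.
Since A_1A_3² = 145 ≥ 74 + 41 = 115, the angle opposite A_1A_3 is not acute, so the smallest enclosing circle has A_1A_3 as diameter.
Centre = midpoint of A_1A_3 = (-6, -7.5), r² = 145/4 = 36.25.
Area = π·r² = π·36.25 ≈ 113.883.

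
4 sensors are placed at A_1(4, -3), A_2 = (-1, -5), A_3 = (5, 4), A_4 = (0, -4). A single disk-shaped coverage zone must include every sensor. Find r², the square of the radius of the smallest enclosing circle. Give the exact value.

29.25

By Welzl's lemma the MEC is supported by two points (diametrically opposite) or three points (on a circumcircle).
The farthest pair is A_2–A_3 with squared distance 117. The circle on this segment as diameter has centre (2, -0.5) and r² = 117/4 = 29.25.
Check A_1: distance² to centre = 10.25 ≤ 29.25, so it lies inside.
All remaining points lie in this disk, and no smaller disk contains both endpoints, so this is the minimum enclosing circle.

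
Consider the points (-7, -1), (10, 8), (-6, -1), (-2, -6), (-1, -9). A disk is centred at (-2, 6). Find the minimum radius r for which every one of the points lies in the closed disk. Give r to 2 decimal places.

15.03

The required radius is the distance from (-2, 6) to the farthest point.
Squared distances: 74, 148, 65, 144, 226.
Maximum is 226, attained at (-1, -9).
r = √226 ≈ 15.03.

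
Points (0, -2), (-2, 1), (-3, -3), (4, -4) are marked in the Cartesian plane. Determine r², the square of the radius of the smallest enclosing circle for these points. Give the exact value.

25925/1682

The minimum enclosing circle is determined by three boundary points: (-2, 1), (-3, -3), (4, -4).
Their circumcentre is (43/58, -105/58) with r² = 25925/1682.
The farthest remaining point (0, -2) is at distance² 985/1682 ≤ 25925/1682.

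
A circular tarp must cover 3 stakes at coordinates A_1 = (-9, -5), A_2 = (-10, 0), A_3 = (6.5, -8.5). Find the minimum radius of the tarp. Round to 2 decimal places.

9.28

Side lengths²: A_1A_2² = 26, A_1A_3² = 252.5, A_2A_3² = 344.5.
Since A_2A_3² = 344.5 ≥ 252.5 + 26 = 278.5, the angle opposite A_2A_3 is not acute, so the smallest enclosing circle has A_2A_3 as diameter.
Centre = midpoint of A_2A_3 = (-1.75, -4.25), r² = 344.5/4 = 86.125.
r = √(86.125) ≈ 9.28.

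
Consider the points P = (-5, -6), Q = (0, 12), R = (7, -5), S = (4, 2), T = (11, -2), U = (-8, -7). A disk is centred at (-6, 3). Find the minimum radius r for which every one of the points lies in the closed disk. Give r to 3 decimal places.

17.720

The required radius is the distance from (-6, 3) to the farthest point.
Squared distances: 82, 117, 233, 101, 314, 104.
Maximum is 314, attained at T.
r = √314 ≈ 17.720.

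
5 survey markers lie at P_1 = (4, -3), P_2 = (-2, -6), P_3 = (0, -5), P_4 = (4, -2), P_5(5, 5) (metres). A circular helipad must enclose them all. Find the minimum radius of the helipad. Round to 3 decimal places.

6.519

The minimum enclosing circle of a finite set is fixed by two of the points (as a diameter) or three (as a circumcircle).
The farthest pair is P_2–P_5 with squared distance 170. The circle on this segment as diameter has centre (1.5, -0.5) and r² = 170/4 = 42.5.
Check P_1: distance² to centre = 12.5 ≤ 42.5, so it lies inside.
All remaining points lie in this disk, and no smaller disk contains both endpoints, so this is the minimum enclosing circle.
r = √(42.5) ≈ 6.519.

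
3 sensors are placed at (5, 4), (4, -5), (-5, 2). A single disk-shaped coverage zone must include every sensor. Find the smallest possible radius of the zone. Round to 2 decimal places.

Call the three points A, B, C in the order given.
Side lengths²: AB² = 82, AC² = 104, BC² = 130.
Since BC² = 130 < 104 + 82 = 186, the triangle is acute, so the smallest enclosing circle is the circumcircle.
Circumcentre = (27/44, -3/44), r² = 34645/968.
r = √(34645/968) ≈ 5.98.

5.98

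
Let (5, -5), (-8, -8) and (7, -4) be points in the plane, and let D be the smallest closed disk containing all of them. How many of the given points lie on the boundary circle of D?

Call the three points A, B, C in the order given.
Side lengths²: AB² = 178, AC² = 5, BC² = 241.
Since BC² = 241 ≥ 178 + 5 = 183, the angle opposite BC is not acute, so the smallest enclosing circle has BC as diameter.
Centre = midpoint of BC = (-0.5, -6), r² = 241/4 = 60.25.
The points at distance exactly r from the centre are (-8, -8), (7, -4) — 2 points.

2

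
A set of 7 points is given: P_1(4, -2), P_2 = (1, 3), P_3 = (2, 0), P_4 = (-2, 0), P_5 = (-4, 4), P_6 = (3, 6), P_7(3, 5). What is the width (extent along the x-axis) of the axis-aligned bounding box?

8

max x = 4, min x = -4, so width = 8.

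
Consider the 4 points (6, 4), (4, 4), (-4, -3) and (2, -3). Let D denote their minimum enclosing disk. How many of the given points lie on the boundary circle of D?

By Welzl's lemma the MEC is supported by two points (diametrically opposite) or three points (on a circumcircle).
The farthest pair is (6, 4)–(-4, -3) with squared distance 149. The circle on this segment as diameter has centre (1, 0.5) and r² = 149/4 = 37.25.
Check (4, 4): distance² to centre = 21.25 ≤ 37.25, so it lies inside.
All remaining points lie in this disk, and no smaller disk contains both endpoints, so this is the minimum enclosing circle.
The points at distance exactly r from the centre are (6, 4), (-4, -3) — 2 points.

2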